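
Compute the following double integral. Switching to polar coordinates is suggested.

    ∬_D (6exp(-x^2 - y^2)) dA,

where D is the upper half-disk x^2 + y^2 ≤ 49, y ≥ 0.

The region D is 0 ≤ r ≤ 7, 0 ≤ θ ≤ π in polar coordinates, where x = r cos(θ), y = r sin(θ), and dA = r dr dθ.

Under the substitution, the integrand becomes 6exp(-r^2), so

    ∬_D (6exp(-x^2 - y^2)) dA = ∫_{0}^{π} ∫_{0}^{7} (6exp(-r^2)) · r dr dθ.

Inner integral (in r): ∫_{0}^{7} (6exp(-r^2)) · r dr = 3 - 3exp(-49).

Outer integral (in θ): ∫_{0}^{π} (3 - 3exp(-49)) dθ = -3π exp(-49) + 3π.

Therefore ∬_D (6exp(-x^2 - y^2)) dA = -3π exp(-49) + 3π.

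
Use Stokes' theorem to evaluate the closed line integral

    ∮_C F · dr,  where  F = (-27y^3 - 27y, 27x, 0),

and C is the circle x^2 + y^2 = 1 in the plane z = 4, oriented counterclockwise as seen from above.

Let S be the flat disk x^2 + y^2 ≤ 1 in the plane z = 4, with upward unit normal n̂ = ẑ. By Stokes' theorem,

    ∮_C F · dr = ∬_S (∇ × F) · n̂ dS = ∬_D (curl F)_z dA,

where D is the disk x^2 + y^2 ≤ 1.

Compute the curl of F = (-27y^3 - 27y, 27x, 0):
    (∇ × F)_x = ∂F_z/∂y - ∂F_y/∂z = 0,
    (∇ × F)_y = ∂F_x/∂z - ∂F_z/∂x = 0,
    (∇ × F)_z = ∂F_y/∂x - ∂F_x/∂y = 81y^2 + 54.

On z = 4, (curl F)_z = 81y^2 + 54.

Convert to polar (x = r cos θ, y = r sin θ, dA = r dr dθ); the integrand becomes 81r^2sin(θ)^2 + 54, so

    ∬_D (curl F)_z dA = ∫_0^{2π} ∫_0^{1} (81r^2sin(θ)^2 + 54) · r dr dθ.

Inner (r from 0 to 1): 81sin(θ)^2/4 + 27.
Outer (θ from 0 to 2π): 297π/4.

Therefore ∮_C F · dr = 297π/4.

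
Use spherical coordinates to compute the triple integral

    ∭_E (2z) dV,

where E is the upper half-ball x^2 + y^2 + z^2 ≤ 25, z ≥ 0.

In spherical coordinates, x = ρ sin(φ) cos(θ), y = ρ sin(φ) sin(θ), z = ρ cos(φ), and dV = ρ^2 sin(φ) dρ dφ dθ.

The integrand becomes 2ρ cos(φ), so

    ∭_E (2z) dV = ∫_{0}^{2π} ∫_{0}^{π/2} ∫_{0}^{5} (2ρ cos(φ)) · ρ^2 sin(φ) dρ dφ dθ.

Inner (ρ): 625sin(2φ)/4.
Middle (φ): 625/4.
Outer (θ): 625π/2.

Therefore the triple integral equals 625π/2.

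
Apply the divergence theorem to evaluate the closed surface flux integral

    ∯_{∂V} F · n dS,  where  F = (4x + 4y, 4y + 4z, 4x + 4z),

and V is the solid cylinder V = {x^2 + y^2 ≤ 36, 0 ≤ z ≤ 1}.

By the divergence theorem,

    ∯_{∂V} F · n dS = ∭_V (∇ · F) dV.

Compute the divergence:
    ∇ · F = ∂F_x/∂x + ∂F_y/∂y + ∂F_z/∂z = 4 + 4 + 4 = 12.

In cylindrical coordinates, x = r cos(θ), y = r sin(θ), z = z, dV = r dr dθ dz, with 0 ≤ r ≤ 6, 0 ≤ θ ≤ 2π, 0 ≤ z ≤ 1.

The integrand, after substitution and multiplying by the volume element, becomes (12) · r, so

    ∭_V (∇·F) dV = ∫_0^{2π} ∫_0^{6} ∫_0^{1} (12) · r dz dr dθ.

Inner (z from 0 to 1): 12r.
Middle (r from 0 to 6): 216.
Outer (θ from 0 to 2π): 432π.

Therefore ∯_{∂V} F · n dS = 432π.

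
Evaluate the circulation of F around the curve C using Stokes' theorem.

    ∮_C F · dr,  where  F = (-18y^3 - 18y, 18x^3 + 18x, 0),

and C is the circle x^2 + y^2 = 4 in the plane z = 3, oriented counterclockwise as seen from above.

Let S be the flat disk x^2 + y^2 ≤ 4 in the plane z = 3, with upward unit normal n̂ = ẑ. By Stokes' theorem,

    ∮_C F · dr = ∬_S (∇ × F) · n̂ dS = ∬_D (curl F)_z dA,

where D is the disk x^2 + y^2 ≤ 4.

Compute the curl of F = (-18y^3 - 18y, 18x^3 + 18x, 0):
    (∇ × F)_x = ∂F_z/∂y - ∂F_y/∂z = 0,
    (∇ × F)_y = ∂F_x/∂z - ∂F_z/∂x = 0,
    (∇ × F)_z = ∂F_y/∂x - ∂F_x/∂y = 54x^2 + 54y^2 + 36.

On z = 3, (curl F)_z = 54x^2 + 54y^2 + 36.

Convert to polar (x = r cos θ, y = r sin θ, dA = r dr dθ); the integrand becomes 54r^2 + 36, so

    ∬_D (curl F)_z dA = ∫_0^{2π} ∫_0^{2} (54r^2 + 36) · r dr dθ.

Inner (r from 0 to 2): 288.
Outer (θ from 0 to 2π): 576π.

Therefore ∮_C F · dr = 576π.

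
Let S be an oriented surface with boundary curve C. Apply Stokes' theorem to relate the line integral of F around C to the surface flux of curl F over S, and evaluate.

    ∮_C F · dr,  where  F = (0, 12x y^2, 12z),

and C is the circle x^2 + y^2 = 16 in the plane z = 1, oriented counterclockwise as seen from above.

Let S be the flat disk x^2 + y^2 ≤ 16 in the plane z = 1, with upward unit normal n̂ = ẑ. By Stokes' theorem,

    ∮_C F · dr = ∬_S (∇ × F) · n̂ dS = ∬_D (curl F)_z dA,

where D is the disk x^2 + y^2 ≤ 16.

Compute the curl of F = (0, 12x y^2, 12z):
    (∇ × F)_x = ∂F_z/∂y - ∂F_y/∂z = 0,
    (∇ × F)_y = ∂F_x/∂z - ∂F_z/∂x = 0,
    (∇ × F)_z = ∂F_y/∂x - ∂F_x/∂y = 12y^2.

On z = 1, (curl F)_z = 12y^2.

Convert to polar (x = r cos θ, y = r sin θ, dA = r dr dθ); the integrand becomes 12r^2sin(θ)^2, so

    ∬_D (curl F)_z dA = ∫_0^{2π} ∫_0^{4} (12r^2sin(θ)^2) · r dr dθ.

Inner (r from 0 to 4): 768sin(θ)^2.
Outer (θ from 0 to 2π): 768π.

Therefore ∮_C F · dr = 768π.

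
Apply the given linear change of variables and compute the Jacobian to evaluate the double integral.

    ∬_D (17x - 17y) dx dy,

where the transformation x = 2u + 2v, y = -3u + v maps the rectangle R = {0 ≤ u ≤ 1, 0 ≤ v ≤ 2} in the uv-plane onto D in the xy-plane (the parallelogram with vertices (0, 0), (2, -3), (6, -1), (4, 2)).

Compute the Jacobian determinant of (x, y) with respect to (u, v):

    ∂(x,y)/∂(u,v) = | 2  2 | = (2)(1) - (2)(-3) = 8.
                   | -3  1 |

Its absolute value is |J| = 8 (the area scaling factor).

Substituting x = 2u + 2v, y = -3u + v into the integrand,

    17x - 17y → 85u + 17v,

so the integral becomes

    ∬_R (85u + 17v) · |J| du dv = ∫_0^1 ∫_0^2 (680u + 136v) dv du.

Inner (v): 1360u + 272.
Outer (u): 952.

Therefore ∬_D (17x - 17y) dx dy = 952.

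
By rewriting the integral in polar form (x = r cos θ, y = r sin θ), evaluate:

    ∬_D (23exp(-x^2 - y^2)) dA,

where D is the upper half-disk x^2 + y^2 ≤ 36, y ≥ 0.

The region D is 0 ≤ r ≤ 6, 0 ≤ θ ≤ π in polar coordinates, where x = r cos(θ), y = r sin(θ), and dA = r dr dθ.

Under the substitution, the integrand becomes 23exp(-r^2), so

    ∬_D (23exp(-x^2 - y^2)) dA = ∫_{0}^{π} ∫_{0}^{6} (23exp(-r^2)) · r dr dθ.

Inner integral (in r): ∫_{0}^{6} (23exp(-r^2)) · r dr = 23/2 - 23exp(-36)/2.

Outer integral (in θ): ∫_{0}^{π} (23/2 - 23exp(-36)/2) dθ = -23π (1 - exp(36))exp(-36)/2.

Therefore ∬_D (23exp(-x^2 - y^2)) dA = -23π (1 - exp(36))exp(-36)/2.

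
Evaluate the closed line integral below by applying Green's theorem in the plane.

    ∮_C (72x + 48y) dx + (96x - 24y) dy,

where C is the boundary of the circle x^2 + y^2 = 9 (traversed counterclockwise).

Green's theorem converts the closed line integral into a double integral over the enclosed region D:

    ∮_C P dx + Q dy = ∬_D (∂Q/∂x - ∂P/∂y) dA.

Here P = 72x + 48y, Q = 96x - 24y, so

    ∂Q/∂x = 96,    ∂P/∂y = 48,
    ∂Q/∂x - ∂P/∂y = 48.

D is the region x^2 + y^2 ≤ 9. Evaluating the double integral:

In polar coordinates (x = r cos θ, y = r sin θ, dA = r dr dθ) the integrand becomes 48, so

    ∬_D (48) dA = ∫_0^{2π} ∫_0^{3} (48) · r dr dθ.

Inner (r from 0 to 3): 216.
Outer (θ from 0 to 2π): 432π.

Therefore ∮_C P dx + Q dy = 432π.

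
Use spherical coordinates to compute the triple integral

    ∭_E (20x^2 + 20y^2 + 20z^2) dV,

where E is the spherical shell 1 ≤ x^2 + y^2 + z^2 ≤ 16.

In spherical coordinates, x = ρ sin(φ) cos(θ), y = ρ sin(φ) sin(θ), z = ρ cos(φ), and dV = ρ^2 sin(φ) dρ dφ dθ.

The integrand becomes 20ρ^2, so

    ∭_E (20x^2 + 20y^2 + 20z^2) dV = ∫_{0}^{2π} ∫_{0}^{π} ∫_{1}^{4} (20ρ^2) · ρ^2 sin(φ) dρ dφ dθ.

Inner (ρ): 4092sin(φ).
Middle (φ): 8184.
Outer (θ): 16368π.

Therefore the triple integral equals 16368π.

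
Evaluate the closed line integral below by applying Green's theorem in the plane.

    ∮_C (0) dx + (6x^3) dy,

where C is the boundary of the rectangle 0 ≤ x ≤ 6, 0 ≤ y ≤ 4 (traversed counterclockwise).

Green's theorem converts the closed line integral into a double integral over the enclosed region D:

    ∮_C P dx + Q dy = ∬_D (∂Q/∂x - ∂P/∂y) dA.

Here P = 0, Q = 6x^3, so

    ∂Q/∂x = 18x^2,    ∂P/∂y = 0,
    ∂Q/∂x - ∂P/∂y = 18x^2.

D is the region 0 ≤ x ≤ 6, 0 ≤ y ≤ 4. Evaluating the double integral:

    ∬_D (18x^2) dA = ∫_0^{6} ∫_0^{4} (18x^2) dy dx.

Inner (y from 0 to 4): 72x^2.
Outer (x from 0 to 6): 5184.

Therefore ∮_C P dx + Q dy = 5184.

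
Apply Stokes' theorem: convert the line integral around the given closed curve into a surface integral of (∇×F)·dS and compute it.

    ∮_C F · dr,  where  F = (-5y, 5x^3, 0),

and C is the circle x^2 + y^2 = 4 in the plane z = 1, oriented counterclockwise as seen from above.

Let S be the flat disk x^2 + y^2 ≤ 4 in the plane z = 1, with upward unit normal n̂ = ẑ. By Stokes' theorem,

    ∮_C F · dr = ∬_S (∇ × F) · n̂ dS = ∬_D (curl F)_z dA,

where D is the disk x^2 + y^2 ≤ 4.

Compute the curl of F = (-5y, 5x^3, 0):
    (∇ × F)_x = ∂F_z/∂y - ∂F_y/∂z = 0,
    (∇ × F)_y = ∂F_x/∂z - ∂F_z/∂x = 0,
    (∇ × F)_z = ∂F_y/∂x - ∂F_x/∂y = 15x^2 + 5.

On z = 1, (curl F)_z = 15x^2 + 5.

Convert to polar (x = r cos θ, y = r sin θ, dA = r dr dθ); the integrand becomes 15r^2cos(θ)^2 + 5, so

    ∬_D (curl F)_z dA = ∫_0^{2π} ∫_0^{2} (15r^2cos(θ)^2 + 5) · r dr dθ.

Inner (r from 0 to 2): 60cos(θ)^2 + 10.
Outer (θ from 0 to 2π): 80π.

Therefore ∮_C F · dr = 80π.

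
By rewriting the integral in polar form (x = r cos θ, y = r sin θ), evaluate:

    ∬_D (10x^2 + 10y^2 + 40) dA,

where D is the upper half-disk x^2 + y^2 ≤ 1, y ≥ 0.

The region D is 0 ≤ r ≤ 1, 0 ≤ θ ≤ π in polar coordinates, where x = r cos(θ), y = r sin(θ), and dA = r dr dθ.

Under the substitution, the integrand becomes 10r^2 + 40, so

    ∬_D (10x^2 + 10y^2 + 40) dA = ∫_{0}^{π} ∫_{0}^{1} (10r^2 + 40) · r dr dθ.

Inner integral (in r): ∫_{0}^{1} (10r^2 + 40) · r dr = 45/2.

Outer integral (in θ): ∫_{0}^{π} (45/2) dθ = 45π/2.

Therefore ∬_D (10x^2 + 10y^2 + 40) dA = 45π/2.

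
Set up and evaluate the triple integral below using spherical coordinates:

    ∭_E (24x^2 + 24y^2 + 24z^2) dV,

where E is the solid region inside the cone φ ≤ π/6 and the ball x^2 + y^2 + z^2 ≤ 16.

In spherical coordinates, x = ρ sin(φ) cos(θ), y = ρ sin(φ) sin(θ), z = ρ cos(φ), and dV = ρ^2 sin(φ) dρ dφ dθ.

The integrand becomes 24ρ^2, so

    ∭_E (24x^2 + 24y^2 + 24z^2) dV = ∫_{0}^{2π} ∫_{0}^{π/6} ∫_{0}^{4} (24ρ^2) · ρ^2 sin(φ) dρ dφ dθ.

Inner (ρ): 24576sin(φ)/5.
Middle (φ): 24576/5 - 12288sqrt(3)/5.
Outer (θ): 24576π (2 - sqrt(3))/5.

Therefore the triple integral equals 24576π (2 - sqrt(3))/5.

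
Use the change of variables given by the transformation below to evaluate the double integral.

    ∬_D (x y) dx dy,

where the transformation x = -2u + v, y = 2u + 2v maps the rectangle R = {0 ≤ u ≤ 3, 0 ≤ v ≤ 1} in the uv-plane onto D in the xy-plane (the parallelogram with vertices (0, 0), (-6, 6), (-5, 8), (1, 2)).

Compute the Jacobian determinant of (x, y) with respect to (u, v):

    ∂(x,y)/∂(u,v) = | -2  1 | = (-2)(2) - (1)(2) = -6.
                   | 2  2 |

Its absolute value is |J| = 6 (the area scaling factor).

Substituting x = -2u + v, y = 2u + 2v into the integrand,

    x y → -4u^2 - 2u v + 2v^2,

so the integral becomes

    ∬_R (-4u^2 - 2u v + 2v^2) · |J| du dv = ∫_0^3 ∫_0^1 (-24u^2 - 12u v + 12v^2) dv du.

Inner (v): -24u^2 - 6u + 4.
Outer (u): -231.

Therefore ∬_D (x y) dx dy = -231.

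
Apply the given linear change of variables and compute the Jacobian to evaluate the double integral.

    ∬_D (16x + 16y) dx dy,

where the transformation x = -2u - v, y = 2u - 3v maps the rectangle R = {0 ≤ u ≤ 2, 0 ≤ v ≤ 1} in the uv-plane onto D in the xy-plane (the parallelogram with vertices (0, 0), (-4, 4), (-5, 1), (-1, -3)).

Compute the Jacobian determinant of (x, y) with respect to (u, v):

    ∂(x,y)/∂(u,v) = | -2  -1 | = (-2)(-3) - (-1)(2) = 8.
                   | 2  -3 |

Its absolute value is |J| = 8 (the area scaling factor).

Substituting x = -2u - v, y = 2u - 3v into the integrand,

    16x + 16y → -64v,

so the integral becomes

    ∬_R (-64v) · |J| du dv = ∫_0^2 ∫_0^1 (-512v) dv du.

Inner (v): -256.
Outer (u): -512.

Therefore ∬_D (16x + 16y) dx dy = -512.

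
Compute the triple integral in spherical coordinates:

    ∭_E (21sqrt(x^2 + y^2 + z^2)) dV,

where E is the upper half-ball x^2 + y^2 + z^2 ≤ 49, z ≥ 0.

In spherical coordinates, x = ρ sin(φ) cos(θ), y = ρ sin(φ) sin(θ), z = ρ cos(φ), and dV = ρ^2 sin(φ) dρ dφ dθ.

The integrand becomes 21ρ, so

    ∭_E (21sqrt(x^2 + y^2 + z^2)) dV = ∫_{0}^{2π} ∫_{0}^{π/2} ∫_{0}^{7} (21ρ) · ρ^2 sin(φ) dρ dφ dθ.

Inner (ρ): 50421sin(φ)/4.
Middle (φ): 50421/4.
Outer (θ): 50421π/2.

Therefore the triple integral equals 50421π/2.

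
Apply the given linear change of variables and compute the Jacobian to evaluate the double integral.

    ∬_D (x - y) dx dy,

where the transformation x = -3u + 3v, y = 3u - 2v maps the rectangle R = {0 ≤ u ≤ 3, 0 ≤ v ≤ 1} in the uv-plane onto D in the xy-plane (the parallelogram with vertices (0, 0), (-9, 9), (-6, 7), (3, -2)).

Compute the Jacobian determinant of (x, y) with respect to (u, v):

    ∂(x,y)/∂(u,v) = | -3  3 | = (-3)(-2) - (3)(3) = -3.
                   | 3  -2 |

Its absolute value is |J| = 3 (the area scaling factor).

Substituting x = -3u + 3v, y = 3u - 2v into the integrand,

    x - y → -6u + 5v,

so the integral becomes

    ∬_R (-6u + 5v) · |J| du dv = ∫_0^3 ∫_0^1 (-18u + 15v) dv du.

Inner (v): 15/2 - 18u.
Outer (u): -117/2.

Therefore ∬_D (x - y) dx dy = -117/2.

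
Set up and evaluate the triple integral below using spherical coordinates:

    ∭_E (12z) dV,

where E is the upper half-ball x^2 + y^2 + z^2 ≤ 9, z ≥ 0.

In spherical coordinates, x = ρ sin(φ) cos(θ), y = ρ sin(φ) sin(θ), z = ρ cos(φ), and dV = ρ^2 sin(φ) dρ dφ dθ.

The integrand becomes 12ρ cos(φ), so

    ∭_E (12z) dV = ∫_{0}^{2π} ∫_{0}^{π/2} ∫_{0}^{3} (12ρ cos(φ)) · ρ^2 sin(φ) dρ dφ dθ.

Inner (ρ): 243sin(2φ)/2.
Middle (φ): 243/2.
Outer (θ): 243π.

Therefore the triple integral equals 243π.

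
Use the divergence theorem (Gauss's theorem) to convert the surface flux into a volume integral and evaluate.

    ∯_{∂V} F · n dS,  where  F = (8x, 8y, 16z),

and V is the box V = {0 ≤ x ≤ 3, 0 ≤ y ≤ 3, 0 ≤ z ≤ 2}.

By the divergence theorem,

    ∯_{∂V} F · n dS = ∭_V (∇ · F) dV.

Compute the divergence:
    ∇ · F = ∂F_x/∂x + ∂F_y/∂y + ∂F_z/∂z = 8 + 8 + 16 = 32.

V is a rectangular box, so dV = dx dy dz with 0 ≤ x ≤ 3, 0 ≤ y ≤ 3, 0 ≤ z ≤ 2.

Integrate (32) over V as an iterated integral:

    ∭_V (∇·F) dV = ∫_0^{3} ∫_0^{3} ∫_0^{2} (32) dz dy dx.

Inner (z from 0 to 2): 64.
Middle (y from 0 to 3): 192.
Outer (x from 0 to 3): 576.

Therefore ∯_{∂V} F · n dS = 576.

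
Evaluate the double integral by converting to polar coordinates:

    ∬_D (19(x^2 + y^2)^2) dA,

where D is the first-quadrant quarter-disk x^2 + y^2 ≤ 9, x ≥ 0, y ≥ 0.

The region D is 0 ≤ r ≤ 3, 0 ≤ θ ≤ π/2 in polar coordinates, where x = r cos(θ), y = r sin(θ), and dA = r dr dθ.

Under the substitution, the integrand becomes 19r^4, so

    ∬_D (19(x^2 + y^2)^2) dA = ∫_{0}^{π/2} ∫_{0}^{3} (19r^4) · r dr dθ.

Inner integral (in r): ∫_{0}^{3} (19r^4) · r dr = 4617/2.

Outer integral (in θ): ∫_{0}^{π/2} (4617/2) dθ = 4617π/4.

Therefore ∬_D (19(x^2 + y^2)^2) dA = 4617π/4.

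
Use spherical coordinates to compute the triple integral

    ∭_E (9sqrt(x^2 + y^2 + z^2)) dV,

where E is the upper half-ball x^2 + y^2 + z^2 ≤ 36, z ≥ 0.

In spherical coordinates, x = ρ sin(φ) cos(θ), y = ρ sin(φ) sin(θ), z = ρ cos(φ), and dV = ρ^2 sin(φ) dρ dφ dθ.

The integrand becomes 9ρ, so

    ∭_E (9sqrt(x^2 + y^2 + z^2)) dV = ∫_{0}^{2π} ∫_{0}^{π/2} ∫_{0}^{6} (9ρ) · ρ^2 sin(φ) dρ dφ dθ.

Inner (ρ): 2916sin(φ).
Middle (φ): 2916.
Outer (θ): 5832π.

Therefore the triple integral equals 5832π.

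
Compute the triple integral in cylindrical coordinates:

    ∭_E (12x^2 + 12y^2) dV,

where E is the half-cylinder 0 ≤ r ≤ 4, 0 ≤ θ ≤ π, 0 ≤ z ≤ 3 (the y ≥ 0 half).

In cylindrical coordinates, x = r cos(θ), y = r sin(θ), z = z, and dV = r dr dθ dz.

The integrand becomes 12r^2, so

    ∭_E (12x^2 + 12y^2) dV = ∫_{0}^{π} ∫_{0}^{4} ∫_{0}^{3} (12r^2) · r dz dr dθ.

Inner (z): 36r^3.
Middle (r from 0 to 4): 2304.
Outer (θ): 2304π.

Therefore the triple integral equals 2304π.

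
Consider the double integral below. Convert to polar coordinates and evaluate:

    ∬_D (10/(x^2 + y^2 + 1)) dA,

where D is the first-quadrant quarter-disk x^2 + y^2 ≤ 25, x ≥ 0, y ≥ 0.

The region D is 0 ≤ r ≤ 5, 0 ≤ θ ≤ π/2 in polar coordinates, where x = r cos(θ), y = r sin(θ), and dA = r dr dθ.

Under the substitution, the integrand becomes 10/(r^2 + 1), so

    ∬_D (10/(x^2 + y^2 + 1)) dA = ∫_{0}^{π/2} ∫_{0}^{5} (10/(r^2 + 1)) · r dr dθ.

Inner integral (in r): ∫_{0}^{5} (10/(r^2 + 1)) · r dr = log(11881376).

Outer integral (in θ): ∫_{0}^{π/2} (log(11881376)) dθ = log(11881376^(π/2)).

Therefore ∬_D (10/(x^2 + y^2 + 1)) dA = log(11881376^(π/2)).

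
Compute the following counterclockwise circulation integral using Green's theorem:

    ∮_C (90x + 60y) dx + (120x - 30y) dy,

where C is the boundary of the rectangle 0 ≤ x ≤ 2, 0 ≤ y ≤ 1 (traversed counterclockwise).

Green's theorem converts the closed line integral into a double integral over the enclosed region D:

    ∮_C P dx + Q dy = ∬_D (∂Q/∂x - ∂P/∂y) dA.

Here P = 90x + 60y, Q = 120x - 30y, so

    ∂Q/∂x = 120,    ∂P/∂y = 60,
    ∂Q/∂x - ∂P/∂y = 60.

D is the region 0 ≤ x ≤ 2, 0 ≤ y ≤ 1. Evaluating the double integral:

    ∬_D (60) dA = ∫_0^{2} ∫_0^{1} (60) dy dx.

Inner (y from 0 to 1): 60.
Outer (x from 0 to 2): 120.

Therefore ∮_C P dx + Q dy = 120.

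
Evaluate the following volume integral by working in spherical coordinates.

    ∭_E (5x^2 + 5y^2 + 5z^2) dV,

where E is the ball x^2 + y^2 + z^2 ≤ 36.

In spherical coordinates, x = ρ sin(φ) cos(θ), y = ρ sin(φ) sin(θ), z = ρ cos(φ), and dV = ρ^2 sin(φ) dρ dφ dθ.

The integrand becomes 5ρ^2, so

    ∭_E (5x^2 + 5y^2 + 5z^2) dV = ∫_{0}^{2π} ∫_{0}^{π} ∫_{0}^{6} (5ρ^2) · ρ^2 sin(φ) dρ dφ dθ.

Inner (ρ): 7776sin(φ).
Middle (φ): 15552.
Outer (θ): 31104π.

Therefore the triple integral equals 31104π.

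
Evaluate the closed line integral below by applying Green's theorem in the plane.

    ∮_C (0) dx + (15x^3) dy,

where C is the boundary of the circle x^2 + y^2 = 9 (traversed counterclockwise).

Green's theorem converts the closed line integral into a double integral over the enclosed region D:

    ∮_C P dx + Q dy = ∬_D (∂Q/∂x - ∂P/∂y) dA.

Here P = 0, Q = 15x^3, so

    ∂Q/∂x = 45x^2,    ∂P/∂y = 0,
    ∂Q/∂x - ∂P/∂y = 45x^2.

D is the region x^2 + y^2 ≤ 9. Evaluating the double integral:

In polar coordinates (x = r cos θ, y = r sin θ, dA = r dr dθ) the integrand becomes 45r^2cos(θ)^2, so

    ∬_D (45x^2) dA = ∫_0^{2π} ∫_0^{3} (45r^2cos(θ)^2) · r dr dθ.

Inner (r from 0 to 3): 3645cos(θ)^2/4.
Outer (θ from 0 to 2π): 3645π/4.

Therefore ∮_C P dx + Q dy = 3645π/4.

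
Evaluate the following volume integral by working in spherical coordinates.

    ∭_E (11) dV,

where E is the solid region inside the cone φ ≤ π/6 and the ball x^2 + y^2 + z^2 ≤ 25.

In spherical coordinates, x = ρ sin(φ) cos(θ), y = ρ sin(φ) sin(θ), z = ρ cos(φ), and dV = ρ^2 sin(φ) dρ dφ dθ.

The integrand becomes 11, so

    ∭_E (11) dV = ∫_{0}^{2π} ∫_{0}^{π/6} ∫_{0}^{5} (11) · ρ^2 sin(φ) dρ dφ dθ.

Inner (ρ): 1375sin(φ)/3.
Middle (φ): 1375/3 - 1375sqrt(3)/6.
Outer (θ): 1375π (2 - sqrt(3))/3.

Therefore the triple integral equals 1375π (2 - sqrt(3))/3.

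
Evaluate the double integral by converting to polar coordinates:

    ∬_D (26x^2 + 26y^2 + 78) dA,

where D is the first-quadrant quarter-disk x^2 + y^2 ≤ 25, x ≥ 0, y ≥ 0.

The region D is 0 ≤ r ≤ 5, 0 ≤ θ ≤ π/2 in polar coordinates, where x = r cos(θ), y = r sin(θ), and dA = r dr dθ.

Under the substitution, the integrand becomes 26r^2 + 78, so

    ∬_D (26x^2 + 26y^2 + 78) dA = ∫_{0}^{π/2} ∫_{0}^{5} (26r^2 + 78) · r dr dθ.

Inner integral (in r): ∫_{0}^{5} (26r^2 + 78) · r dr = 10075/2.

Outer integral (in θ): ∫_{0}^{π/2} (10075/2) dθ = 10075π/4.

Therefore ∬_D (26x^2 + 26y^2 + 78) dA = 10075π/4.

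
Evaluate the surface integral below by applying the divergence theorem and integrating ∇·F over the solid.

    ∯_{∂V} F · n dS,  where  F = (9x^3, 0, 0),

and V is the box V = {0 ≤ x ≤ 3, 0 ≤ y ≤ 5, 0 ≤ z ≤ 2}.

By the divergence theorem,

    ∯_{∂V} F · n dS = ∭_V (∇ · F) dV.

Compute the divergence:
    ∇ · F = ∂F_x/∂x + ∂F_y/∂y + ∂F_z/∂z = 27x^2 + 0 + 0 = 27x^2.

V is a rectangular box, so dV = dx dy dz with 0 ≤ x ≤ 3, 0 ≤ y ≤ 5, 0 ≤ z ≤ 2.

Integrate (27x^2) over V as an iterated integral:

    ∭_V (∇·F) dV = ∫_0^{3} ∫_0^{5} ∫_0^{2} (27x^2) dz dy dx.

Inner (z from 0 to 2): 54x^2.
Middle (y from 0 to 5): 270x^2.
Outer (x from 0 to 3): 2430.

Therefore ∯_{∂V} F · n dS = 2430.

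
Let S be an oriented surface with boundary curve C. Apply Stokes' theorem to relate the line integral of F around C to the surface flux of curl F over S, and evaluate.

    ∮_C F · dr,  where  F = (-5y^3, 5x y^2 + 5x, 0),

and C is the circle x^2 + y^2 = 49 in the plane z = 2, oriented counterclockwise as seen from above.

Let S be the flat disk x^2 + y^2 ≤ 49 in the plane z = 2, with upward unit normal n̂ = ẑ. By Stokes' theorem,

    ∮_C F · dr = ∬_S (∇ × F) · n̂ dS = ∬_D (curl F)_z dA,

where D is the disk x^2 + y^2 ≤ 49.

Compute the curl of F = (-5y^3, 5x y^2 + 5x, 0):
    (∇ × F)_x = ∂F_z/∂y - ∂F_y/∂z = 0,
    (∇ × F)_y = ∂F_x/∂z - ∂F_z/∂x = 0,
    (∇ × F)_z = ∂F_y/∂x - ∂F_x/∂y = 20y^2 + 5.

On z = 2, (curl F)_z = 20y^2 + 5.

Convert to polar (x = r cos θ, y = r sin θ, dA = r dr dθ); the integrand becomes 20r^2sin(θ)^2 + 5, so

    ∬_D (curl F)_z dA = ∫_0^{2π} ∫_0^{7} (20r^2sin(θ)^2 + 5) · r dr dθ.

Inner (r from 0 to 7): 12005sin(θ)^2 + 245/2.
Outer (θ from 0 to 2π): 12250π.

Therefore ∮_C F · dr = 12250π.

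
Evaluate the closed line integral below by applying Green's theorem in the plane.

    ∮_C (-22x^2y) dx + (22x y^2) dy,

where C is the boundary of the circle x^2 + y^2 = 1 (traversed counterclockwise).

Green's theorem converts the closed line integral into a double integral over the enclosed region D:

    ∮_C P dx + Q dy = ∬_D (∂Q/∂x - ∂P/∂y) dA.

Here P = -22x^2y, Q = 22x y^2, so

    ∂Q/∂x = 22y^2,    ∂P/∂y = -22x^2,
    ∂Q/∂x - ∂P/∂y = 22x^2 + 22y^2.

D is the region x^2 + y^2 ≤ 1. Evaluating the double integral:

In polar coordinates (x = r cos θ, y = r sin θ, dA = r dr dθ) the integrand becomes 22r^2, so

    ∬_D (22x^2 + 22y^2) dA = ∫_0^{2π} ∫_0^{1} (22r^2) · r dr dθ.

Inner (r from 0 to 1): 11/2.
Outer (θ from 0 to 2π): 11π.

Therefore ∮_C P dx + Q dy = 11π.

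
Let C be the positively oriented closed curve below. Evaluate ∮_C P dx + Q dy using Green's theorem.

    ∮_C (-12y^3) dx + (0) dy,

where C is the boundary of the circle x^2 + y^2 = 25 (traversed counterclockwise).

Green's theorem converts the closed line integral into a double integral over the enclosed region D:

    ∮_C P dx + Q dy = ∬_D (∂Q/∂x - ∂P/∂y) dA.

Here P = -12y^3, Q = 0, so

    ∂Q/∂x = 0,    ∂P/∂y = -36y^2,
    ∂Q/∂x - ∂P/∂y = 36y^2.

D is the region x^2 + y^2 ≤ 25. Evaluating the double integral:

In polar coordinates (x = r cos θ, y = r sin θ, dA = r dr dθ) the integrand becomes 36r^2sin(θ)^2, so

    ∬_D (36y^2) dA = ∫_0^{2π} ∫_0^{5} (36r^2sin(θ)^2) · r dr dθ.

Inner (r from 0 to 5): 5625sin(θ)^2.
Outer (θ from 0 to 2π): 5625π.

Therefore ∮_C P dx + Q dy = 5625π.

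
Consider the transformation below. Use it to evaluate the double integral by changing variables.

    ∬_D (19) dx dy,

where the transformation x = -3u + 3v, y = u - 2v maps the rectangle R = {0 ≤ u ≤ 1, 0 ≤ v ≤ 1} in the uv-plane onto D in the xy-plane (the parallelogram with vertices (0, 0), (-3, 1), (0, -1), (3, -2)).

Compute the Jacobian determinant of (x, y) with respect to (u, v):

    ∂(x,y)/∂(u,v) = | -3  3 | = (-3)(-2) - (3)(1) = 3.
                   | 1  -2 |

Its absolute value is |J| = 3 (the area scaling factor).

Substituting x = -3u + 3v, y = u - 2v into the integrand,

    19 → 19,

so the integral becomes

    ∬_R (19) · |J| du dv = ∫_0^1 ∫_0^1 (57) dv du.

Inner (v): 57.
Outer (u): 57.

Therefore ∬_D (19) dx dy = 57.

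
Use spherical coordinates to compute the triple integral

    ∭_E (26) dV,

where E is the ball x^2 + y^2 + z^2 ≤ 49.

In spherical coordinates, x = ρ sin(φ) cos(θ), y = ρ sin(φ) sin(θ), z = ρ cos(φ), and dV = ρ^2 sin(φ) dρ dφ dθ.

The integrand becomes 26, so

    ∭_E (26) dV = ∫_{0}^{2π} ∫_{0}^{π} ∫_{0}^{7} (26) · ρ^2 sin(φ) dρ dφ dθ.

Inner (ρ): 8918sin(φ)/3.
Middle (φ): 17836/3.
Outer (θ): 35672π/3.

Therefore the triple integral equals 35672π/3.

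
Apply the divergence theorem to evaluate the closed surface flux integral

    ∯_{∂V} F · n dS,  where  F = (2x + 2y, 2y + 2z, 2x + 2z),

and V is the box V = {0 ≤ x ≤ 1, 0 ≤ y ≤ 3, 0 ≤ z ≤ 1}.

By the divergence theorem,

    ∯_{∂V} F · n dS = ∭_V (∇ · F) dV.

Compute the divergence:
    ∇ · F = ∂F_x/∂x + ∂F_y/∂y + ∂F_z/∂z = 2 + 2 + 2 = 6.

V is a rectangular box, so dV = dx dy dz with 0 ≤ x ≤ 1, 0 ≤ y ≤ 3, 0 ≤ z ≤ 1.

Integrate (6) over V as an iterated integral:

    ∭_V (∇·F) dV = ∫_0^{1} ∫_0^{3} ∫_0^{1} (6) dz dy dx.

Inner (z from 0 to 1): 6.
Middle (y from 0 to 3): 18.
Outer (x from 0 to 1): 18.

Therefore ∯_{∂V} F · n dS = 18.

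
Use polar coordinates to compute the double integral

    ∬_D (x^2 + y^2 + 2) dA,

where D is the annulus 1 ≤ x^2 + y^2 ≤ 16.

The region D is 1 ≤ r ≤ 4, 0 ≤ θ ≤ 2π in polar coordinates, where x = r cos(θ), y = r sin(θ), and dA = r dr dθ.

Under the substitution, the integrand becomes r^2 + 2, so

    ∬_D (x^2 + y^2 + 2) dA = ∫_{0}^{2π} ∫_{1}^{4} (r^2 + 2) · r dr dθ.

Inner integral (in r): ∫_{1}^{4} (r^2 + 2) · r dr = 315/4.

Outer integral (in θ): ∫_{0}^{2π} (315/4) dθ = 315π/2.

Therefore ∬_D (x^2 + y^2 + 2) dA = 315π/2.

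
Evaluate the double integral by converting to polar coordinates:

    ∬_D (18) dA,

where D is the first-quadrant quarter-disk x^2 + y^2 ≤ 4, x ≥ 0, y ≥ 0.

The region D is 0 ≤ r ≤ 2, 0 ≤ θ ≤ π/2 in polar coordinates, where x = r cos(θ), y = r sin(θ), and dA = r dr dθ.

Under the substitution, the integrand becomes 18, so

    ∬_D (18) dA = ∫_{0}^{π/2} ∫_{0}^{2} (18) · r dr dθ.

Inner integral (in r): ∫_{0}^{2} (18) · r dr = 36.

Outer integral (in θ): ∫_{0}^{π/2} (36) dθ = 18π.

Therefore ∬_D (18) dA = 18π.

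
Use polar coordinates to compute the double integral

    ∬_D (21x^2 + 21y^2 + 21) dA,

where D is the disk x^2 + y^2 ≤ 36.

The region D is 0 ≤ r ≤ 6, 0 ≤ θ ≤ 2π in polar coordinates, where x = r cos(θ), y = r sin(θ), and dA = r dr dθ.

Under the substitution, the integrand becomes 21r^2 + 21, so

    ∬_D (21x^2 + 21y^2 + 21) dA = ∫_{0}^{2π} ∫_{0}^{6} (21r^2 + 21) · r dr dθ.

Inner integral (in r): ∫_{0}^{6} (21r^2 + 21) · r dr = 7182.

Outer integral (in θ): ∫_{0}^{2π} (7182) dθ = 14364π.

Therefore ∬_D (21x^2 + 21y^2 + 21) dA = 14364π.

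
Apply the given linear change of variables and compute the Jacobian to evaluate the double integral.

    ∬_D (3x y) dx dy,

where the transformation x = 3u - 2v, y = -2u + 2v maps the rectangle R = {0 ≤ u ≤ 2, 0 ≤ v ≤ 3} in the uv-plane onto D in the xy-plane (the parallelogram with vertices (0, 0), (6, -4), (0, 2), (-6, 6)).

Compute the Jacobian determinant of (x, y) with respect to (u, v):

    ∂(x,y)/∂(u,v) = | 3  -2 | = (3)(2) - (-2)(-2) = 2.
                   | -2  2 |

Its absolute value is |J| = 2 (the area scaling factor).

Substituting x = 3u - 2v, y = -2u + 2v into the integrand,

    3x y → -18u^2 + 30u v - 12v^2,

so the integral becomes

    ∬_R (-18u^2 + 30u v - 12v^2) · |J| du dv = ∫_0^2 ∫_0^3 (-36u^2 + 60u v - 24v^2) dv du.

Inner (v): -108u^2 + 270u - 216.
Outer (u): -180.

Therefore ∬_D (3x y) dx dy = -180.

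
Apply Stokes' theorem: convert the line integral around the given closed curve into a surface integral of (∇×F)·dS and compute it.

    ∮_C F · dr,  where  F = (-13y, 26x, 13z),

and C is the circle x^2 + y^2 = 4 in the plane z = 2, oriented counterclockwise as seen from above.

Let S be the flat disk x^2 + y^2 ≤ 4 in the plane z = 2, with upward unit normal n̂ = ẑ. By Stokes' theorem,

    ∮_C F · dr = ∬_S (∇ × F) · n̂ dS = ∬_D (curl F)_z dA,

where D is the disk x^2 + y^2 ≤ 4.

Compute the curl of F = (-13y, 26x, 13z):
    (∇ × F)_x = ∂F_z/∂y - ∂F_y/∂z = 0,
    (∇ × F)_y = ∂F_x/∂z - ∂F_z/∂x = 0,
    (∇ × F)_z = ∂F_y/∂x - ∂F_x/∂y = 39.

On z = 2, (curl F)_z = 39.

Convert to polar (x = r cos θ, y = r sin θ, dA = r dr dθ); the integrand becomes 39, so

    ∬_D (curl F)_z dA = ∫_0^{2π} ∫_0^{2} (39) · r dr dθ.

Inner (r from 0 to 2): 78.
Outer (θ from 0 to 2π): 156π.

Therefore ∮_C F · dr = 156π.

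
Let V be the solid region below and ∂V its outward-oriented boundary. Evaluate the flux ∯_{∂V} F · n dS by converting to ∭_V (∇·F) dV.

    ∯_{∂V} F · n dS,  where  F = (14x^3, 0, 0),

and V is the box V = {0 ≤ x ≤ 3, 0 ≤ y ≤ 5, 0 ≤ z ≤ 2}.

By the divergence theorem,

    ∯_{∂V} F · n dS = ∭_V (∇ · F) dV.

Compute the divergence:
    ∇ · F = ∂F_x/∂x + ∂F_y/∂y + ∂F_z/∂z = 42x^2 + 0 + 0 = 42x^2.

V is a rectangular box, so dV = dx dy dz with 0 ≤ x ≤ 3, 0 ≤ y ≤ 5, 0 ≤ z ≤ 2.

Integrate (42x^2) over V as an iterated integral:

    ∭_V (∇·F) dV = ∫_0^{3} ∫_0^{5} ∫_0^{2} (42x^2) dz dy dx.

Inner (z from 0 to 2): 84x^2.
Middle (y from 0 to 5): 420x^2.
Outer (x from 0 to 3): 3780.

Therefore ∯_{∂V} F · n dS = 3780.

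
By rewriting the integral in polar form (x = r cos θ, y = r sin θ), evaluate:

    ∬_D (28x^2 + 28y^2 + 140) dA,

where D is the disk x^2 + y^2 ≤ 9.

The region D is 0 ≤ r ≤ 3, 0 ≤ θ ≤ 2π in polar coordinates, where x = r cos(θ), y = r sin(θ), and dA = r dr dθ.

Under the substitution, the integrand becomes 28r^2 + 140, so

    ∬_D (28x^2 + 28y^2 + 140) dA = ∫_{0}^{2π} ∫_{0}^{3} (28r^2 + 140) · r dr dθ.

Inner integral (in r): ∫_{0}^{3} (28r^2 + 140) · r dr = 1197.

Outer integral (in θ): ∫_{0}^{2π} (1197) dθ = 2394π.

Therefore ∬_D (28x^2 + 28y^2 + 140) dA = 2394π.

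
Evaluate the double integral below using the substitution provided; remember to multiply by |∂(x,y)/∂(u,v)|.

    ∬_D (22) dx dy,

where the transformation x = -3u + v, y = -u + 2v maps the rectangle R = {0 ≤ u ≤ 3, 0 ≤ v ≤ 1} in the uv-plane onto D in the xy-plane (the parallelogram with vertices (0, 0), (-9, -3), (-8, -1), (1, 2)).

Compute the Jacobian determinant of (x, y) with respect to (u, v):

    ∂(x,y)/∂(u,v) = | -3  1 | = (-3)(2) - (1)(-1) = -5.
                   | -1  2 |

Its absolute value is |J| = 5 (the area scaling factor).

Substituting x = -3u + v, y = -u + 2v into the integrand,

    22 → 22,

so the integral becomes

    ∬_R (22) · |J| du dv = ∫_0^3 ∫_0^1 (110) dv du.

Inner (v): 110.
Outer (u): 330.

Therefore ∬_D (22) dx dy = 330.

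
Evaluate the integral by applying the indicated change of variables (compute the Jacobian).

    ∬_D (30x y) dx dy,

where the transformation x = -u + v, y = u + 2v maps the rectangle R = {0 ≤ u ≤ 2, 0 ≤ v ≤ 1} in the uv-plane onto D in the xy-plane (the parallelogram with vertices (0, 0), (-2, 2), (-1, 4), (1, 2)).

Compute the Jacobian determinant of (x, y) with respect to (u, v):

    ∂(x,y)/∂(u,v) = | -1  1 | = (-1)(2) - (1)(1) = -3.
                   | 1  2 |

Its absolute value is |J| = 3 (the area scaling factor).

Substituting x = -u + v, y = u + 2v into the integrand,

    30x y → -30u^2 - 30u v + 60v^2,

so the integral becomes

    ∬_R (-30u^2 - 30u v + 60v^2) · |J| du dv = ∫_0^2 ∫_0^1 (-90u^2 - 90u v + 180v^2) dv du.

Inner (v): -90u^2 - 45u + 60.
Outer (u): -210.

Therefore ∬_D (30x y) dx dy = -210.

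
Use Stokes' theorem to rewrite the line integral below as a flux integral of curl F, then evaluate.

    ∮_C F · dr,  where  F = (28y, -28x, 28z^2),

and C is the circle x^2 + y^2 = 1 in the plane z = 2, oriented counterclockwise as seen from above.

Let S be the flat disk x^2 + y^2 ≤ 1 in the plane z = 2, with upward unit normal n̂ = ẑ. By Stokes' theorem,

    ∮_C F · dr = ∬_S (∇ × F) · n̂ dS = ∬_D (curl F)_z dA,

where D is the disk x^2 + y^2 ≤ 1.

Compute the curl of F = (28y, -28x, 28z^2):
    (∇ × F)_x = ∂F_z/∂y - ∂F_y/∂z = 0,
    (∇ × F)_y = ∂F_x/∂z - ∂F_z/∂x = 0,
    (∇ × F)_z = ∂F_y/∂x - ∂F_x/∂y = -56.

On z = 2, (curl F)_z = -56.

Convert to polar (x = r cos θ, y = r sin θ, dA = r dr dθ); the integrand becomes -56, so

    ∬_D (curl F)_z dA = ∫_0^{2π} ∫_0^{1} (-56) · r dr dθ.

Inner (r from 0 to 1): -28.
Outer (θ from 0 to 2π): -56π.

Therefore ∮_C F · dr = -56π.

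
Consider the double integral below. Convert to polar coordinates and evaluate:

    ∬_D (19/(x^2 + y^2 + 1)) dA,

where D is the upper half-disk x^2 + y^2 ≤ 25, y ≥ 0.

The region D is 0 ≤ r ≤ 5, 0 ≤ θ ≤ π in polar coordinates, where x = r cos(θ), y = r sin(θ), and dA = r dr dθ.

Under the substitution, the integrand becomes 19/(r^2 + 1), so

    ∬_D (19/(x^2 + y^2 + 1)) dA = ∫_{0}^{π} ∫_{0}^{5} (19/(r^2 + 1)) · r dr dθ.

Inner integral (in r): ∫_{0}^{5} (19/(r^2 + 1)) · r dr = 19log(26)/2.

Outer integral (in θ): ∫_{0}^{π} (19log(26)/2) dθ = 19π log(26)/2.

Therefore ∬_D (19/(x^2 + y^2 + 1)) dA = 19π log(26)/2.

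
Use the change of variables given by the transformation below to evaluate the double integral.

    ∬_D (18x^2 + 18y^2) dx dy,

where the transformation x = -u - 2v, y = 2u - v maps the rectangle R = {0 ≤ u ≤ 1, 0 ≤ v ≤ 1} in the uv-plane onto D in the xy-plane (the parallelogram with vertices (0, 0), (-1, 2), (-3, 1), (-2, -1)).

Compute the Jacobian determinant of (x, y) with respect to (u, v):

    ∂(x,y)/∂(u,v) = | -1  -2 | = (-1)(-1) - (-2)(2) = 5.
                   | 2  -1 |

Its absolute value is |J| = 5 (the area scaling factor).

Substituting x = -u - 2v, y = 2u - v into the integrand,

    18x^2 + 18y^2 → 90u^2 + 90v^2,

so the integral becomes

    ∬_R (90u^2 + 90v^2) · |J| du dv = ∫_0^1 ∫_0^1 (450u^2 + 450v^2) dv du.

Inner (v): 450u^2 + 150.
Outer (u): 300.

Therefore ∬_D (18x^2 + 18y^2) dx dy = 300.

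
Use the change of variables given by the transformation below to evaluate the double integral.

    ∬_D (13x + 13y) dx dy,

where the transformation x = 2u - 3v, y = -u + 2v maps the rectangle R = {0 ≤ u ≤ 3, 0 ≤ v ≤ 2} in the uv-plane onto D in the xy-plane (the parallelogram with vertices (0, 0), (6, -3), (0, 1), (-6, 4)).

Compute the Jacobian determinant of (x, y) with respect to (u, v):

    ∂(x,y)/∂(u,v) = | 2  -3 | = (2)(2) - (-3)(-1) = 1.
                   | -1  2 |

Its absolute value is |J| = 1 (the area scaling factor).

Substituting x = 2u - 3v, y = -u + 2v into the integrand,

    13x + 13y → 13u - 13v,

so the integral becomes

    ∬_R (13u - 13v) · |J| du dv = ∫_0^3 ∫_0^2 (13u - 13v) dv du.

Inner (v): 26u - 26.
Outer (u): 39.

Therefore ∬_D (13x + 13y) dx dy = 39.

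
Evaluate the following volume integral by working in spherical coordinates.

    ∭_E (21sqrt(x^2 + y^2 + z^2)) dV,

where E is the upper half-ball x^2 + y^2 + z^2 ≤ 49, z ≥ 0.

In spherical coordinates, x = ρ sin(φ) cos(θ), y = ρ sin(φ) sin(θ), z = ρ cos(φ), and dV = ρ^2 sin(φ) dρ dφ dθ.

The integrand becomes 21ρ, so

    ∭_E (21sqrt(x^2 + y^2 + z^2)) dV = ∫_{0}^{2π} ∫_{0}^{π/2} ∫_{0}^{7} (21ρ) · ρ^2 sin(φ) dρ dφ dθ.

Inner (ρ): 50421sin(φ)/4.
Middle (φ): 50421/4.
Outer (θ): 50421π/2.

Therefore the triple integral equals 50421π/2.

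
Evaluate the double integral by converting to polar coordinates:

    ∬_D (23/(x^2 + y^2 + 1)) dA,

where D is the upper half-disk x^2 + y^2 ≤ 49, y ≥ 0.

The region D is 0 ≤ r ≤ 7, 0 ≤ θ ≤ π in polar coordinates, where x = r cos(θ), y = r sin(θ), and dA = r dr dθ.

Under the substitution, the integrand becomes 23/(r^2 + 1), so

    ∬_D (23/(x^2 + y^2 + 1)) dA = ∫_{0}^{π} ∫_{0}^{7} (23/(r^2 + 1)) · r dr dθ.

Inner integral (in r): ∫_{0}^{7} (23/(r^2 + 1)) · r dr = 23log(50)/2.

Outer integral (in θ): ∫_{0}^{π} (23log(50)/2) dθ = 23π log(50)/2.

Therefore ∬_D (23/(x^2 + y^2 + 1)) dA = 23π log(50)/2.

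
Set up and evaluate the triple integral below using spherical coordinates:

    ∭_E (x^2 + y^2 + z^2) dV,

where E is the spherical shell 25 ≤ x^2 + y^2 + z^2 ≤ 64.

In spherical coordinates, x = ρ sin(φ) cos(θ), y = ρ sin(φ) sin(θ), z = ρ cos(φ), and dV = ρ^2 sin(φ) dρ dφ dθ.

The integrand becomes ρ^2, so

    ∭_E (x^2 + y^2 + z^2) dV = ∫_{0}^{2π} ∫_{0}^{π} ∫_{5}^{8} (ρ^2) · ρ^2 sin(φ) dρ dφ dθ.

Inner (ρ): 29643sin(φ)/5.
Middle (φ): 59286/5.
Outer (θ): 118572π/5.

Therefore the triple integral equals 118572π/5.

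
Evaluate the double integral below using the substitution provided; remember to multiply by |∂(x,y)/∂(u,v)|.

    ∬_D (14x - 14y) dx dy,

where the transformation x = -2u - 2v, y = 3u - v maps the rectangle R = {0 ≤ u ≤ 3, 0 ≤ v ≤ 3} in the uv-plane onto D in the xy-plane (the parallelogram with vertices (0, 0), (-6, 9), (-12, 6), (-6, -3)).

Compute the Jacobian determinant of (x, y) with respect to (u, v):

    ∂(x,y)/∂(u,v) = | -2  -2 | = (-2)(-1) - (-2)(3) = 8.
                   | 3  -1 |

Its absolute value is |J| = 8 (the area scaling factor).

Substituting x = -2u - 2v, y = 3u - v into the integrand,

    14x - 14y → -70u - 14v,

so the integral becomes

    ∬_R (-70u - 14v) · |J| du dv = ∫_0^3 ∫_0^3 (-560u - 112v) dv du.

Inner (v): -1680u - 504.
Outer (u): -9072.

Therefore ∬_D (14x - 14y) dx dy = -9072.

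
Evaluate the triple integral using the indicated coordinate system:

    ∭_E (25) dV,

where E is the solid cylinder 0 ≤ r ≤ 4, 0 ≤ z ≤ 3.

In cylindrical coordinates, x = r cos(θ), y = r sin(θ), z = z, and dV = r dr dθ dz.

The integrand becomes 25, so

    ∭_E (25) dV = ∫_{0}^{2π} ∫_{0}^{4} ∫_{0}^{3} (25) · r dz dr dθ.

Inner (z): 75r.
Middle (r from 0 to 4): 600.
Outer (θ): 1200π.

Therefore the triple integral equals 1200π.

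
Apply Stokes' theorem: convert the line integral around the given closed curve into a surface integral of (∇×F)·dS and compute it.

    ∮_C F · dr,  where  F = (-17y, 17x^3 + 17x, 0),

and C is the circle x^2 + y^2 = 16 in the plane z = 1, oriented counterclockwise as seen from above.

Let S be the flat disk x^2 + y^2 ≤ 16 in the plane z = 1, with upward unit normal n̂ = ẑ. By Stokes' theorem,

    ∮_C F · dr = ∬_S (∇ × F) · n̂ dS = ∬_D (curl F)_z dA,

where D is the disk x^2 + y^2 ≤ 16.

Compute the curl of F = (-17y, 17x^3 + 17x, 0):
    (∇ × F)_x = ∂F_z/∂y - ∂F_y/∂z = 0,
    (∇ × F)_y = ∂F_x/∂z - ∂F_z/∂x = 0,
    (∇ × F)_z = ∂F_y/∂x - ∂F_x/∂y = 51x^2 + 34.

On z = 1, (curl F)_z = 51x^2 + 34.

Convert to polar (x = r cos θ, y = r sin θ, dA = r dr dθ); the integrand becomes 51r^2cos(θ)^2 + 34, so

    ∬_D (curl F)_z dA = ∫_0^{2π} ∫_0^{4} (51r^2cos(θ)^2 + 34) · r dr dθ.

Inner (r from 0 to 4): 3264cos(θ)^2 + 272.
Outer (θ from 0 to 2π): 3808π.

Therefore ∮_C F · dr = 3808π.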